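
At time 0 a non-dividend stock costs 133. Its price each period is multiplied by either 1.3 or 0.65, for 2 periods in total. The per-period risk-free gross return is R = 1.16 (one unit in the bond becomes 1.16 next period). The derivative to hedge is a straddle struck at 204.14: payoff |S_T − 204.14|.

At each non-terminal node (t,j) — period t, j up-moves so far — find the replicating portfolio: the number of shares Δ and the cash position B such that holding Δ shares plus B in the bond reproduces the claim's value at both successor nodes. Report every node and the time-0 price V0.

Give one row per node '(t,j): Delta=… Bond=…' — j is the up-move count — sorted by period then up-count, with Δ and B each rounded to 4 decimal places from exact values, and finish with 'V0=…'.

No-arbitrage ⇒ martingale measure with p* = (R−d)/(u−d) = 0.7846.
Terminal payoffs: V(2,0)=147.9475, V(2,1)=91.7550, V(2,2)=20.6300
Node (1,0) S=86.4500: V=(p*·91.7550+(1−p*)·147.9475)/1.16=89.5328; Δ=(91.7550−147.9475)/(112.3850−56.1925)=-1.0000; B=V−Δ·S=175.9828
Node (1,1) S=172.9000: V=(p*·20.6300+(1−p*)·91.7550)/1.16=30.9907; Δ=(20.6300−91.7550)/(224.7700−112.3850)=-0.6329; B=V−Δ·S=140.4138
Node (0,0) S=133.0000: V=(p*·30.9907+(1−p*)·89.5328)/1.16=37.5860; Δ=(30.9907−89.5328)/(172.9000−86.4500)=-0.6772; B=V−Δ·S=127.6507
Root portfolio cost Δ·133+B reproduces V0=37.5860.

(0,0): Delta=-0.6772 Bond=127.6507
(1,0): Delta=-1.0000 Bond=175.9828
(1,1): Delta=-0.6329 Bond=140.4138
V0=37.5860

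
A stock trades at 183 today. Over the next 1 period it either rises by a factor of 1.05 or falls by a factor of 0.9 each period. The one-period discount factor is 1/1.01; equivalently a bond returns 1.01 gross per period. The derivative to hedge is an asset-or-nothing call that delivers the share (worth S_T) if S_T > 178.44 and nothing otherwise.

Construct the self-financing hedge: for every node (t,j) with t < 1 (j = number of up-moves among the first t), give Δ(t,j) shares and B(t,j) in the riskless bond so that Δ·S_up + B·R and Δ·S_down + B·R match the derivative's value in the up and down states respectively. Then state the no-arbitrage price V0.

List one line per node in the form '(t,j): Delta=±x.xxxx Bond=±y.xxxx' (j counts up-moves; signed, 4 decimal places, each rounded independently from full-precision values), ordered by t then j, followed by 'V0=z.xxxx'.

The replicating-portfolio and risk-neutral prices coincide; use p* = (1.01−0.9)/(1.05−0.9) = 0.7333 for the latter.
At expiry t=1: V(1,0)=0.0000, V(1,1)=192.1500
Node (0,0) S=183.0000: V=(p*·192.1500+(1−p*)·0.0000)/1.01=139.5149; Δ=(192.1500−0.0000)/(192.1500−164.7000)=7.0000; B=V−Δ·S=-1141.4851
The time-0 hedge costs 139.5149, which is the no-arbitrage price.

(0,0): Delta=7.0000 Bond=-1141.4851
V0=139.5149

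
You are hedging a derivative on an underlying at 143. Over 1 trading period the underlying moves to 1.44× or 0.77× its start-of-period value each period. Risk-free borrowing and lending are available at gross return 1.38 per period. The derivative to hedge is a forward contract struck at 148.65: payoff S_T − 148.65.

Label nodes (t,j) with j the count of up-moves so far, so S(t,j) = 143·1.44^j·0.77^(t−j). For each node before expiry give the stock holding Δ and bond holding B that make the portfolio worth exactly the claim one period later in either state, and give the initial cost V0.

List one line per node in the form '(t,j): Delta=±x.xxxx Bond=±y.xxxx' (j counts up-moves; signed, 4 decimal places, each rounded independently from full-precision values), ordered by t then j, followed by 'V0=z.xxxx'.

No-arbitrage ⇒ martingale measure with p* = (R−d)/(u−d) = 0.9104.
Terminal payoffs: V(1,0)=-38.5400, V(1,1)=57.2700
Node (0,0) S=143.0000: V=(p*·57.2700+(1−p*)·-38.5400)/1.38=35.2826; Δ=(57.2700−-38.5400)/(205.9200−110.1100)=1.0000; B=V−Δ·S=-107.7174
Self-financing check: at every node Δ·S+B equals the discounted successor values.

(0,0): Delta=1.0000 Bond=-107.7174
V0=35.2826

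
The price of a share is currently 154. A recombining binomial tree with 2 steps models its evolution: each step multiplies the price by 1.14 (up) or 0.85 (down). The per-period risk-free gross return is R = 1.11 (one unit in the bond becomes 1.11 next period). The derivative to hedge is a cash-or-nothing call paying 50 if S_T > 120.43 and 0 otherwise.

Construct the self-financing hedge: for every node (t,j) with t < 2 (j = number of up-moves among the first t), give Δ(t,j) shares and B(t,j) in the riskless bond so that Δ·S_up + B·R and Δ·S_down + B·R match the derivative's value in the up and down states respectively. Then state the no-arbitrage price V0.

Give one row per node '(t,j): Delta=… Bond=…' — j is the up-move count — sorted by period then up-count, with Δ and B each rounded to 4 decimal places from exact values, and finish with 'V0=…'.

The replicating-portfolio and risk-neutral prices coincide; use p* = (1.11−0.85)/(1.14−0.85) = 0.8966 for the latter.
At expiry t=2: V(2,0)=0.0000, V(2,1)=50.0000, V(2,2)=50.0000
(1,0): S=130.9000. Δ = (V_up−V_dn)/(S_up−S_dn) = (50.0000−0.0000)/(149.2260−111.2650) = 1.3171. V = [p*·50.0000 + (1−p*)·0.0000]/1.11 = 40.3852. B = V − Δ·S = -132.0286.
(1,1): S=175.5600. Δ = (V_up−V_dn)/(S_up−S_dn) = (50.0000−50.0000)/(200.1384−149.2260) = 0.0000. V = [p*·50.0000 + (1−p*)·50.0000]/1.11 = 45.0450. B = V − Δ·S = 45.0450.
(0,0): S=154.0000. Δ = (V_up−V_dn)/(S_up−S_dn) = (45.0450−40.3852)/(175.5600−130.9000) = 0.1043. V = [p*·45.0450 + (1−p*)·40.3852]/1.11 = 40.1468. B = V − Δ·S = 24.0785.
Root portfolio cost Δ·154+B reproduces V0=40.1468.

(0,0): Delta=0.1043 Bond=24.0785
(1,0): Delta=1.3171 Bond=-132.0286
(1,1): Delta=0.0000 Bond=45.0450
V0=40.1468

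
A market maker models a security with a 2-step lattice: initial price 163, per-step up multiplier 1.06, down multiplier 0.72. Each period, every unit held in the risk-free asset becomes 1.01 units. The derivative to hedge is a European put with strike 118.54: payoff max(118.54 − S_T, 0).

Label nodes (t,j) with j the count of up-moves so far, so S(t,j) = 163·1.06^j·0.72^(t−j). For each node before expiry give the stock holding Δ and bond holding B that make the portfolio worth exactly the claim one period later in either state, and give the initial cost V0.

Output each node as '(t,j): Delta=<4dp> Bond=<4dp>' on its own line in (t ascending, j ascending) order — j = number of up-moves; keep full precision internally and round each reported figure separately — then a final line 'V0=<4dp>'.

(0,0): Delta=-0.0894 Bond=15.2994
(1,0): Delta=-0.8531 Bond=105.0764
(1,1): Delta=0.0000 Bond=0.0000
V0=0.7217

Risk-neutral probability p* = (R−d)/(u−d) = (1.01−0.72)/(1.06−0.72) = 0.8529.
At expiry t=2: V(2,0)=34.0408, V(2,1)=0.0000, V(2,2)=0.0000
Node (1,0) S=117.3600: V=(p*·0.0000+(1−p*)·34.0408)/1.01=4.9564; Δ=(0.0000−34.0408)/(124.4016−84.4992)=-0.8531; B=V−Δ·S=105.0764
Node (1,1) S=172.7800: V=(p*·0.0000+(1−p*)·0.0000)/1.01=0.0000; Δ=(0.0000−0.0000)/(183.1468−124.4016)=0.0000; B=V−Δ·S=0.0000
Node (0,0) S=163.0000: V=(p*·0.0000+(1−p*)·4.9564)/1.01=0.7217; Δ=(0.0000−4.9564)/(172.7800−117.3600)=-0.0894; B=V−Δ·S=15.2994
Self-financing check: at every node Δ·S+B equals the discounted successor values.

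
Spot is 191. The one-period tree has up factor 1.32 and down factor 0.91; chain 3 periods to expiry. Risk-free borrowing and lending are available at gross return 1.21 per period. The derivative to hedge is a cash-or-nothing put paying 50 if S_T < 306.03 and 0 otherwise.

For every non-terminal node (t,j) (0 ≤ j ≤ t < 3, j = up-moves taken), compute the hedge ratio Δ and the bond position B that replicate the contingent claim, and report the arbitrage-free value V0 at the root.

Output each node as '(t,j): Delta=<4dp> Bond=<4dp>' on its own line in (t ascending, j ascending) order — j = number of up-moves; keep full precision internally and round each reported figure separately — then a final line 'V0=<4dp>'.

The replicating-portfolio and risk-neutral prices coincide; use p* = (1.21−0.91)/(1.32−0.91) = 0.7317 for the latter.
Payoff layer (t=3): V(3,0)=50.0000, V(3,1)=50.0000, V(3,2)=50.0000, V(3,3)=0.0000
  t=2,j=0: stock 158.1671 → up 208.7806 (V=50.0000), down 143.9321 (V=50.0000). Price 41.3223; hedge Δ=0.0000, bond B=41.3223.
  t=2,j=1: stock 229.4292 → up 302.8465 (V=50.0000), down 208.7806 (V=50.0000). Price 41.3223; hedge Δ=0.0000, bond B=41.3223.
  t=2,j=2: stock 332.7984 → up 439.2939 (V=0.0000), down 302.8465 (V=50.0000). Price 11.0865; hedge Δ=-0.3664, bond B=133.0377.
  t=1,j=0: stock 173.8100 → up 229.4292 (V=41.3223), down 158.1671 (V=41.3223). Price 34.1507; hedge Δ=0.0000, bond B=34.1507.
  t=1,j=1: stock 252.1200 → up 332.7984 (V=11.0865), down 229.4292 (V=41.3223). Price 15.8666; hedge Δ=-0.2925, bond B=89.6125.
  t=0,j=0: stock 191.0000 → up 252.1200 (V=15.8666), down 173.8100 (V=34.1507). Price 17.1670; hedge Δ=-0.2335, bond B=61.7624.
Each (Δ,B) replicates both successor values, so the strategy is self-financing and V0 is arbitrage-free.

(0,0): Delta=-0.2335 Bond=61.7624
(1,0): Delta=0.0000 Bond=34.1507
(1,1): Delta=-0.2925 Bond=89.6125
(2,0): Delta=0.0000 Bond=41.3223
(2,1): Delta=0.0000 Bond=41.3223
(2,2): Delta=-0.3664 Bond=133.0377
V0=17.1670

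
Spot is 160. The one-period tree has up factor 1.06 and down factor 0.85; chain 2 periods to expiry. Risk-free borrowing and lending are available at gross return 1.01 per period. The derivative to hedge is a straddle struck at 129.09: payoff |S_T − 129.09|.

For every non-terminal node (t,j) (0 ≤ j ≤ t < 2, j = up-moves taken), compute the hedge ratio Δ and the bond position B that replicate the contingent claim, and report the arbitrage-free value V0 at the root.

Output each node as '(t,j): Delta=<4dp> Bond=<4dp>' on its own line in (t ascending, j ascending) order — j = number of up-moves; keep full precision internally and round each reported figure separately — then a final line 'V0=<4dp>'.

Under the risk-neutral measure, an up-move has probability p* = (R−d)/(u−d) = 0.7619 and values discount at R = 1.01.
Payoff layer (t=2): V(2,0)=13.4900, V(2,1)=15.0700, V(2,2)=50.6860
Node (1,0) S=136.0000: V=(p*·15.0700+(1−p*)·13.4900)/1.01=14.5483; Δ=(15.0700−13.4900)/(144.1600−115.6000)=0.0553; B=V−Δ·S=7.0245
Node (1,1) S=169.6000: V=(p*·50.6860+(1−p*)·15.0700)/1.01=41.7881; Δ=(50.6860−15.0700)/(179.7760−144.1600)=1.0000; B=V−Δ·S=-127.8119
Node (0,0) S=160.0000: V=(p*·41.7881+(1−p*)·14.5483)/1.01=34.9529; Δ=(41.7881−14.5483)/(169.6000−136.0000)=0.8107; B=V−Δ·S=-94.7604
Each (Δ,B) replicates both successor values, so the strategy is self-financing and V0 is arbitrage-free.

(0,0): Delta=0.8107 Bond=-94.7604
(1,0): Delta=0.0553 Bond=7.0245
(1,1): Delta=1.0000 Bond=-127.8119
V0=34.9529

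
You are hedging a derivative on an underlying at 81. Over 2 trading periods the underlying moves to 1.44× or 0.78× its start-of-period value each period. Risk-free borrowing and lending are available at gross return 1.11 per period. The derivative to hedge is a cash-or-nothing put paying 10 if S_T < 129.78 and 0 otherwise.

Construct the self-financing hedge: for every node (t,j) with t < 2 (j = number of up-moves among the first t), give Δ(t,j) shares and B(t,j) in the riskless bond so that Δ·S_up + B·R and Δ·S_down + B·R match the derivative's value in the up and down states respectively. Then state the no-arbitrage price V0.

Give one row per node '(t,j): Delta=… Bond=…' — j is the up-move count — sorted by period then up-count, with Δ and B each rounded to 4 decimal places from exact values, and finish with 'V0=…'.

Under the risk-neutral measure, an up-move has probability p* = (R−d)/(u−d) = 0.5000 and values discount at R = 1.11.
Payoff layer (t=2): V(2,0)=10.0000, V(2,1)=10.0000, V(2,2)=0.0000
Node (1,0) S=63.1800: V=(p*·10.0000+(1−p*)·10.0000)/1.11=9.0090; Δ=(10.0000−10.0000)/(90.9792−49.2804)=0.0000; B=V−Δ·S=9.0090
Node (1,1) S=116.6400: V=(p*·0.0000+(1−p*)·10.0000)/1.11=4.5045; Δ=(0.0000−10.0000)/(167.9616−90.9792)=-0.1299; B=V−Δ·S=19.6560
Node (0,0) S=81.0000: V=(p*·4.5045+(1−p*)·9.0090)/1.11=6.0872; Δ=(4.5045−9.0090)/(116.6400−63.1800)=-0.0843; B=V−Δ·S=12.9122
Each (Δ,B) replicates both successor values, so the strategy is self-financing and V0 is arbitrage-free.

(0,0): Delta=-0.0843 Bond=12.9122
(1,0): Delta=0.0000 Bond=9.0090
(1,1): Delta=-0.1299 Bond=19.6560
V0=6.0872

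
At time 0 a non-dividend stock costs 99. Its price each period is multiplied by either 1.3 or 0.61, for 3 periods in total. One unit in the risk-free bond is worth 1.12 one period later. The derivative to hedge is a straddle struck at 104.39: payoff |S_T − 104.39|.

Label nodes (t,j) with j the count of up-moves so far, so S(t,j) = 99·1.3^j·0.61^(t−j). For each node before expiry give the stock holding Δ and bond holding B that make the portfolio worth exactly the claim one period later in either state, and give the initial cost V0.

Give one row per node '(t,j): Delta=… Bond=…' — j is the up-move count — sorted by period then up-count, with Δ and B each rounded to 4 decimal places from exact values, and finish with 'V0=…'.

(0,0): Delta=0.4423 Bond=-3.4671
(1,0): Delta=-1.0000 Bond=83.2191
(1,1): Delta=0.6812 Bond=-34.6252
(2,0): Delta=-1.0000 Bond=93.2054
(2,1): Delta=-1.0000 Bond=93.2054
(2,2): Delta=0.9596 Bond=-85.3633
V0=40.3234

Risk-neutral probability p* = (R−d)/(u−d) = (1.12−0.61)/(1.3−0.61) = 0.7391.
At expiry t=3: V(3,0)=81.9189, V(3,1)=56.5007, V(3,2)=2.3309, V(3,3)=113.1130
Node (2,0) S=36.8379: V=(p*·56.5007+(1−p*)·81.9189)/1.12=56.3675; Δ=(56.5007−81.9189)/(47.8893−22.4711)=-1.0000; B=V−Δ·S=93.2054
Node (2,1) S=78.5070: V=(p*·2.3309+(1−p*)·56.5007)/1.12=14.6984; Δ=(2.3309−56.5007)/(102.0591−47.8893)=-1.0000; B=V−Δ·S=93.2054
Node (2,2) S=167.3100: V=(p*·113.1130+(1−p*)·2.3309)/1.12=75.1905; Δ=(113.1130−2.3309)/(217.5030−102.0591)=0.9596; B=V−Δ·S=-85.3633
Node (1,0) S=60.3900: V=(p*·14.6984+(1−p*)·56.3675)/1.12=22.8291; Δ=(14.6984−56.3675)/(78.5070−36.8379)=-1.0000; B=V−Δ·S=83.2191
Node (1,1) S=128.7000: V=(p*·75.1905+(1−p*)·14.6984)/1.12=53.0446; Δ=(75.1905−14.6984)/(167.3100−78.5070)=0.6812; B=V−Δ·S=-34.6252
Node (0,0) S=99.0000: V=(p*·53.0446+(1−p*)·22.8291)/1.12=40.3234; Δ=(53.0446−22.8291)/(128.7000−60.3900)=0.4423; B=V−Δ·S=-3.4671
Check: Δ(0,0)·S0 + B(0,0) = 40.3234 = V0.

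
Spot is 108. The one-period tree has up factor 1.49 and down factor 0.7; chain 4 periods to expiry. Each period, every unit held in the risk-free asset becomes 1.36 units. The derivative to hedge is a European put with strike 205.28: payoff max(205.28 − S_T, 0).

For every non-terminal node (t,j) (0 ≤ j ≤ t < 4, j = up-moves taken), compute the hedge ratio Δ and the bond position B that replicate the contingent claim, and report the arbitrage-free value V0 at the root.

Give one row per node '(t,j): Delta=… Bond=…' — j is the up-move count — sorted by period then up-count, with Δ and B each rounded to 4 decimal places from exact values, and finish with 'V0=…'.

(0,0): Delta=-0.1613 Bond=21.0174
(1,0): Delta=-0.7169 Bond=70.5927
(1,1): Delta=-0.1098 Bond=20.3092
(2,0): Delta=-1.0000 Bond=110.9862
(2,1): Delta=-0.6907 Bond=93.0555
(2,2): Delta=-0.0561 Bond=14.7317
(3,0): Delta=-1.0000 Bond=150.9412
(3,1): Delta=-1.0000 Bond=150.9412
(3,2): Delta=-0.6621 Bond=121.7522
(3,3): Delta=0.0000 Bond=0.0000
V0=3.6019

Since d<R<u, set p* = (R−d)/(u−d) = 0.8354; price each node as the discounted p*-expectation of its children.
At expiry t=4: V(4,0)=179.3492, V(4,1)=150.0844, V(4,2)=87.7923, V(4,3)=0.0000, V(4,4)=0.0000
  t=3,j=0: stock 37.0440 → up 55.1956 (V=150.0844), down 25.9308 (V=179.3492). Price 113.8972; hedge Δ=-1.0000, bond B=150.9412.
  t=3,j=1: stock 78.8508 → up 117.4877 (V=87.7923), down 55.1956 (V=150.0844). Price 72.0904; hedge Δ=-1.0000, bond B=150.9412.
  t=3,j=2: stock 167.8396 → up 250.0809 (V=0.0000), down 117.4877 (V=87.7923). Price 10.6227; hedge Δ=-0.6621, bond B=121.7522.
  t=3,j=3: stock 357.2585 → up 532.3152 (V=0.0000), down 250.0809 (V=0.0000). Price 0.0000; hedge Δ=0.0000, bond B=0.0000.
  t=2,j=0: stock 52.9200 → up 78.8508 (V=72.0904), down 37.0440 (V=113.8972). Price 58.0662; hedge Δ=-1.0000, bond B=110.9862.
  t=2,j=1: stock 112.6440 → up 167.8396 (V=10.6227), down 78.8508 (V=72.0904). Price 15.2482; hedge Δ=-0.6907, bond B=93.0555.
  t=2,j=2: stock 239.7708 → up 357.2585 (V=0.0000), down 167.8396 (V=10.6227). Price 1.2853; hedge Δ=-0.0561, bond B=14.7317.
  t=1,j=0: stock 75.6000 → up 112.6440 (V=15.2482), down 52.9200 (V=58.0662). Price 16.3928; hedge Δ=-0.7169, bond B=70.5927.
  t=1,j=1: stock 160.9200 → up 239.7708 (V=1.2853), down 112.6440 (V=15.2482). Price 2.6346; hedge Δ=-0.1098, bond B=20.3092.
  t=0,j=0: stock 108.0000 → up 160.9200 (V=2.6346), down 75.6000 (V=16.3928). Price 3.6019; hedge Δ=-0.1613, bond B=21.0174.
Check: Δ(0,0)·S0 + B(0,0) = 3.6019 = V0.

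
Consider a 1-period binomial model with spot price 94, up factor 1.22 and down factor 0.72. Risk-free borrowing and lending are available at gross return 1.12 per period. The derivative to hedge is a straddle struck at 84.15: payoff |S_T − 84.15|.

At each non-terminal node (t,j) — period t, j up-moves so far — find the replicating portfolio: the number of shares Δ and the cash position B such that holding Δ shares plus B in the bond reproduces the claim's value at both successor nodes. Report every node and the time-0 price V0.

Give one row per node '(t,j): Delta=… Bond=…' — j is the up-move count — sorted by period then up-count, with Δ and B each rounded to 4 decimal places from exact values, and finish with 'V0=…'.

The replicating-portfolio and risk-neutral prices coincide; use p* = (1.12−0.72)/(1.22−0.72) = 0.8000 for the latter.
Terminal payoffs: V(1,0)=16.4700, V(1,1)=30.5300
Node (0,0) S=94.0000: V=(p*·30.5300+(1−p*)·16.4700)/1.12=24.7482; Δ=(30.5300−16.4700)/(114.6800−67.6800)=0.2991; B=V−Δ·S=-3.3718
Root portfolio cost Δ·94+B reproduces V0=24.7482.

(0,0): Delta=0.2991 Bond=-3.3718
V0=24.7482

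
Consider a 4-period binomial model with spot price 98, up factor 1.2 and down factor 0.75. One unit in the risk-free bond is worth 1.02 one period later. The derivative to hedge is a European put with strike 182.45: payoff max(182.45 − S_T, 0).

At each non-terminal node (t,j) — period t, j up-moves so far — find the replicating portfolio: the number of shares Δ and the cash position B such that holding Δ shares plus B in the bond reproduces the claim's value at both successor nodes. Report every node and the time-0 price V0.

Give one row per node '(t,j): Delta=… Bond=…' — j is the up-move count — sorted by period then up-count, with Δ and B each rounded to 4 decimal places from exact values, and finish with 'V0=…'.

The replicating-portfolio and risk-neutral prices coincide; use p* = (1.02−0.75)/(1.2−0.75) = 0.6000 for the latter.
Terminal values V(4,·): V(4,0)=151.4422, V(4,1)=132.8375, V(4,2)=103.0700, V(4,3)=55.4420, V(4,4)=0.0000
(3,0): S=41.3438. Δ = (V_up−V_dn)/(S_up−S_dn) = (132.8375−151.4422)/(49.6125−31.0078) = -1.0000. V = [p*·132.8375 + (1−p*)·151.4422]/1.02 = 137.5288. B = V − Δ·S = 178.8725.
(3,1): S=66.1500. Δ = (V_up−V_dn)/(S_up−S_dn) = (103.0700−132.8375)/(79.3800−49.6125) = -1.0000. V = [p*·103.0700 + (1−p*)·132.8375]/1.02 = 112.7225. B = V − Δ·S = 178.8725.
(3,2): S=105.8400. Δ = (V_up−V_dn)/(S_up−S_dn) = (55.4420−103.0700)/(127.0080−79.3800) = -1.0000. V = [p*·55.4420 + (1−p*)·103.0700]/1.02 = 73.0325. B = V − Δ·S = 178.8725.
(3,3): S=169.3440. Δ = (V_up−V_dn)/(S_up−S_dn) = (0.0000−55.4420)/(203.2128−127.0080) = -0.7275. V = [p*·0.0000 + (1−p*)·55.4420]/1.02 = 21.7420. B = V − Δ·S = 144.9464.
(2,0): S=55.1250. Δ = (V_up−V_dn)/(S_up−S_dn) = (112.7225−137.5288)/(66.1500−41.3438) = -1.0000. V = [p*·112.7225 + (1−p*)·137.5288]/1.02 = 120.2402. B = V − Δ·S = 175.3652.
(2,1): S=88.2000. Δ = (V_up−V_dn)/(S_up−S_dn) = (73.0325−112.7225)/(105.8400−66.1500) = -1.0000. V = [p*·73.0325 + (1−p*)·112.7225]/1.02 = 87.1652. B = V − Δ·S = 175.3652.
(2,2): S=141.1200. Δ = (V_up−V_dn)/(S_up−S_dn) = (21.7420−73.0325)/(169.3440−105.8400) = -0.8077. V = [p*·21.7420 + (1−p*)·73.0325]/1.02 = 41.4296. B = V − Δ·S = 155.4087.
(1,0): S=73.5000. Δ = (V_up−V_dn)/(S_up−S_dn) = (87.1652−120.2402)/(88.2000−55.1250) = -1.0000. V = [p*·87.1652 + (1−p*)·120.2402]/1.02 = 98.4267. B = V − Δ·S = 171.9267.
(1,1): S=117.6000. Δ = (V_up−V_dn)/(S_up−S_dn) = (41.4296−87.1652)/(141.1200−88.2000) = -0.8642. V = [p*·41.4296 + (1−p*)·87.1652]/1.02 = 58.5528. B = V − Δ·S = 160.1876.
(0,0): S=98.0000. Δ = (V_up−V_dn)/(S_up−S_dn) = (58.5528−98.4267)/(117.6000−73.5000) = -0.9042. V = [p*·58.5528 + (1−p*)·98.4267]/1.02 = 73.0415. B = V − Δ·S = 161.6502.
Check: Δ(0,0)·S0 + B(0,0) = 73.0415 = V0.

(0,0): Delta=-0.9042 Bond=161.6502
(1,0): Delta=-1.0000 Bond=171.9267
(1,1): Delta=-0.8642 Bond=160.1876
(2,0): Delta=-1.0000 Bond=175.3652
(2,1): Delta=-1.0000 Bond=175.3652
(2,2): Delta=-0.8077 Bond=155.4087
(3,0): Delta=-1.0000 Bond=178.8725
(3,1): Delta=-1.0000 Bond=178.8725
(3,2): Delta=-1.0000 Bond=178.8725
(3,3): Delta=-0.7275 Bond=144.9464
V0=73.0415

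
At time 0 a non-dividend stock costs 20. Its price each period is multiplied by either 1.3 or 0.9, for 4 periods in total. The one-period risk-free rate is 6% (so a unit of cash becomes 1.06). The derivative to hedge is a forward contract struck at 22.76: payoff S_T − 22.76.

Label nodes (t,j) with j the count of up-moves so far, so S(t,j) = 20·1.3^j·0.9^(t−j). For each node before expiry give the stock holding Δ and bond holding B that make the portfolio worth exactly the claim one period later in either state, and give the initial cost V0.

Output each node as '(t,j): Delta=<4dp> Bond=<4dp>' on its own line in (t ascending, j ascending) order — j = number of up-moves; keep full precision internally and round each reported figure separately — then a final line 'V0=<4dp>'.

(0,0): Delta=1.0000 Bond=-18.0281
(1,0): Delta=1.0000 Bond=-19.1097
(1,1): Delta=1.0000 Bond=-19.1097
(2,0): Delta=1.0000 Bond=-20.2563
(2,1): Delta=1.0000 Bond=-20.2563
(2,2): Delta=1.0000 Bond=-20.2563
(3,0): Delta=1.0000 Bond=-21.4717
(3,1): Delta=1.0000 Bond=-21.4717
(3,2): Delta=1.0000 Bond=-21.4717
(3,3): Delta=1.0000 Bond=-21.4717
V0=1.9719

No-arbitrage ⇒ martingale measure with p* = (R−d)/(u−d) = 0.4000.
Payoff layer (t=4): V(4,0)=-9.6380, V(4,1)=-3.8060, V(4,2)=4.6180, V(4,3)=16.7860, V(4,4)=34.3620
Node (3,0) S=14.5800: V=(p*·-3.8060+(1−p*)·-9.6380)/1.06=-6.8917; Δ=(-3.8060−-9.6380)/(18.9540−13.1220)=1.0000; B=V−Δ·S=-21.4717
Node (3,1) S=21.0600: V=(p*·4.6180+(1−p*)·-3.8060)/1.06=-0.4117; Δ=(4.6180−-3.8060)/(27.3780−18.9540)=1.0000; B=V−Δ·S=-21.4717
Node (3,2) S=30.4200: V=(p*·16.7860+(1−p*)·4.6180)/1.06=8.9483; Δ=(16.7860−4.6180)/(39.5460−27.3780)=1.0000; B=V−Δ·S=-21.4717
Node (3,3) S=43.9400: V=(p*·34.3620+(1−p*)·16.7860)/1.06=22.4683; Δ=(34.3620−16.7860)/(57.1220−39.5460)=1.0000; B=V−Δ·S=-21.4717
Node (2,0) S=16.2000: V=(p*·-0.4117+(1−p*)·-6.8917)/1.06=-4.0563; Δ=(-0.4117−-6.8917)/(21.0600−14.5800)=1.0000; B=V−Δ·S=-20.2563
Node (2,1) S=23.4000: V=(p*·8.9483+(1−p*)·-0.4117)/1.06=3.1437; Δ=(8.9483−-0.4117)/(30.4200−21.0600)=1.0000; B=V−Δ·S=-20.2563
Node (2,2) S=33.8000: V=(p*·22.4683+(1−p*)·8.9483)/1.06=13.5437; Δ=(22.4683−8.9483)/(43.9400−30.4200)=1.0000; B=V−Δ·S=-20.2563
Node (1,0) S=18.0000: V=(p*·3.1437+(1−p*)·-4.0563)/1.06=-1.1097; Δ=(3.1437−-4.0563)/(23.4000−16.2000)=1.0000; B=V−Δ·S=-19.1097
Node (1,1) S=26.0000: V=(p*·13.5437+(1−p*)·3.1437)/1.06=6.8903; Δ=(13.5437−3.1437)/(33.8000−23.4000)=1.0000; B=V−Δ·S=-19.1097
Node (0,0) S=20.0000: V=(p*·6.8903+(1−p*)·-1.1097)/1.06=1.9719; Δ=(6.8903−-1.1097)/(26.0000−18.0000)=1.0000; B=V−Δ·S=-18.0281
Check: Δ(0,0)·S0 + B(0,0) = 1.9719 = V0.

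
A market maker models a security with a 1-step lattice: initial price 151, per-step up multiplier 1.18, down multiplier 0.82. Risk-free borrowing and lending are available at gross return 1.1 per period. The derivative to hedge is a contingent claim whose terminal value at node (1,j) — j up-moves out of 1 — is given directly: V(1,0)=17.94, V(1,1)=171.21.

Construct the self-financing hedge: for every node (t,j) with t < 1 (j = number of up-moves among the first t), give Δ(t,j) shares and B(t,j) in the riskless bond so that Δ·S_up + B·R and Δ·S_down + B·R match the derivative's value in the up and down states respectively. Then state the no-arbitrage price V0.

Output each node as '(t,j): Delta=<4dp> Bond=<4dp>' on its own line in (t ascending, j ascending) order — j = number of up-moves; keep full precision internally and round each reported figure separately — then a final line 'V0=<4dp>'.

(0,0): Delta=2.8195 Bond=-301.0682
V0=124.6818

Under the risk-neutral measure, an up-move has probability p* = (R−d)/(u−d) = 0.7778 and values discount at R = 1.1.
At expiry t=1: V(1,0)=17.9400, V(1,1)=171.2100
Node (0,0) S=151.0000: V=(p*·171.2100+(1−p*)·17.9400)/1.1=124.6818; Δ=(171.2100−17.9400)/(178.1800−123.8200)=2.8195; B=V−Δ·S=-301.0682
Self-financing check: at every node Δ·S+B equals the discounted successor values.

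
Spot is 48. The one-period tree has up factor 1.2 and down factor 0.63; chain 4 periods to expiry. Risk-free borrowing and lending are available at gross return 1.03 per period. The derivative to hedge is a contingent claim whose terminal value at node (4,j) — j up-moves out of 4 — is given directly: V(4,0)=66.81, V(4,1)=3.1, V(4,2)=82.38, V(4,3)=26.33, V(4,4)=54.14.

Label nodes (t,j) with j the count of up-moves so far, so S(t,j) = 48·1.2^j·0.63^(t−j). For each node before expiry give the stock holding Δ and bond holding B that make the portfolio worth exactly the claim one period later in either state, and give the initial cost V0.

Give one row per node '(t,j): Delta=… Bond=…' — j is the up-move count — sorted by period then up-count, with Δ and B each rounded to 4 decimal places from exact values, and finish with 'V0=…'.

(0,0): Delta=-0.0646 Bond=44.3210
(1,0): Delta=-0.0046 Bond=43.8367
(1,1): Delta=-0.0779 Bond=46.4216
(2,0): Delta=3.2753 Bond=-17.3332
(2,1): Delta=-0.7364 Bond=71.7079
(2,2): Delta=0.0690 Bond=37.6594
(3,0): Delta=-9.3126 Bond=133.2294
(3,1): Delta=6.0839 Bond=-82.0634
(3,2): Delta=-2.2582 Bond=140.1262
(3,3): Delta=0.5882 Bond=-4.2790
V0=41.2224

Under the risk-neutral measure, an up-move has probability p* = (R−d)/(u−d) = 0.7018 and values discount at R = 1.03.
Payoff layer (t=4): V(4,0)=66.8100, V(4,1)=3.1000, V(4,2)=82.3800, V(4,3)=26.3300, V(4,4)=54.1400
Node (3,0) S=12.0023: V=(p*·3.1000+(1−p*)·66.8100)/1.03=21.4575; Δ=(3.1000−66.8100)/(14.4027−7.5614)=-9.3126; B=V−Δ·S=133.2294
Node (3,1) S=22.8614: V=(p*·82.3800+(1−p*)·3.1000)/1.03=57.0244; Δ=(82.3800−3.1000)/(27.4337−14.4027)=6.0839; B=V−Δ·S=-82.0634
Node (3,2) S=43.5456: V=(p*·26.3300+(1−p*)·82.3800)/1.03=41.7929; Δ=(26.3300−82.3800)/(52.2547−27.4337)=-2.2582; B=V−Δ·S=140.1262
Node (3,3) S=82.9440: V=(p*·54.1400+(1−p*)·26.3300)/1.03=44.5105; Δ=(54.1400−26.3300)/(99.5328−52.2547)=0.5882; B=V−Δ·S=-4.2790
Node (2,0) S=19.0512: V=(p*·57.0244+(1−p*)·21.4575)/1.03=45.0648; Δ=(57.0244−21.4575)/(22.8614−12.0023)=3.2753; B=V−Δ·S=-17.3332
Node (2,1) S=36.2880: V=(p*·41.7929+(1−p*)·57.0244)/1.03=44.9860; Δ=(41.7929−57.0244)/(43.5456−22.8614)=-0.7364; B=V−Δ·S=71.7079
Node (2,2) S=69.1200: V=(p*·44.5105+(1−p*)·41.7929)/1.03=42.4271; Δ=(44.5105−41.7929)/(82.9440−43.5456)=0.0690; B=V−Δ·S=37.6594
Node (1,0) S=30.2400: V=(p*·44.9860+(1−p*)·45.0648)/1.03=43.6985; Δ=(44.9860−45.0648)/(36.2880−19.0512)=-0.0046; B=V−Δ·S=43.8367
Node (1,1) S=57.6000: V=(p*·42.4271+(1−p*)·44.9860)/1.03=41.9324; Δ=(42.4271−44.9860)/(69.1200−36.2880)=-0.0779; B=V−Δ·S=46.4216
Node (0,0) S=48.0000: V=(p*·41.9324+(1−p*)·43.6985)/1.03=41.2224; Δ=(41.9324−43.6985)/(57.6000−30.2400)=-0.0646; B=V−Δ·S=44.3210
Check: Δ(0,0)·S0 + B(0,0) = 41.2224 = V0.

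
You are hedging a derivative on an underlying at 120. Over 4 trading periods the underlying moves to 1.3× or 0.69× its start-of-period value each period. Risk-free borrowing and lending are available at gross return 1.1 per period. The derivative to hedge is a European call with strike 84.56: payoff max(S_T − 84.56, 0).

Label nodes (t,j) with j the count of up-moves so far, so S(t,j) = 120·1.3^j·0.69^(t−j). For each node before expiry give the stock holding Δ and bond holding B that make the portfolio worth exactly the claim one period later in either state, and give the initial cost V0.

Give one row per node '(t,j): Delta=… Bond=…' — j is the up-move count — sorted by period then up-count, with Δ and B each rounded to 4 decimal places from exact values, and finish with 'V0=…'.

Under the risk-neutral measure, an up-move has probability p* = (R−d)/(u−d) = 0.6721 and values discount at R = 1.1.
At expiry t=4: V(4,0)=0.0000, V(4,1)=0.0000, V(4,2)=11.9931, V(4,3)=97.3516, V(4,4)=258.1720
(3,0): S=39.4211. Δ = (V_up−V_dn)/(S_up−S_dn) = (0.0000−0.0000)/(51.2474−27.2005) = 0.0000. V = [p*·0.0000 + (1−p*)·0.0000]/1.1 = 0.0000. B = V − Δ·S = 0.0000.
(3,1): S=74.2716. Δ = (V_up−V_dn)/(S_up−S_dn) = (11.9931−0.0000)/(96.5531−51.2474) = 0.2647. V = [p*·11.9931 + (1−p*)·0.0000]/1.1 = 7.3281. B = V − Δ·S = -12.3327.
(3,2): S=139.9320. Δ = (V_up−V_dn)/(S_up−S_dn) = (97.3516−11.9931)/(181.9116−96.5531) = 1.0000. V = [p*·97.3516 + (1−p*)·11.9931]/1.1 = 63.0593. B = V − Δ·S = -76.8727.
(3,3): S=263.6400. Δ = (V_up−V_dn)/(S_up−S_dn) = (258.1720−97.3516)/(342.7320−181.9116) = 1.0000. V = [p*·258.1720 + (1−p*)·97.3516]/1.1 = 186.7673. B = V − Δ·S = -76.8727.
(2,0): S=57.1320. Δ = (V_up−V_dn)/(S_up−S_dn) = (7.3281−0.0000)/(74.2716−39.4211) = 0.2103. V = [p*·7.3281 + (1−p*)·0.0000]/1.1 = 4.4777. B = V − Δ·S = -7.5356.
(2,1): S=107.6400. Δ = (V_up−V_dn)/(S_up−S_dn) = (63.0593−7.3281)/(139.9320−74.2716) = 0.8488. V = [p*·63.0593 + (1−p*)·7.3281]/1.1 = 40.7152. B = V − Δ·S = -50.6473.
(2,2): S=202.8000. Δ = (V_up−V_dn)/(S_up−S_dn) = (186.7673−63.0593)/(263.6400−139.9320) = 1.0000. V = [p*·186.7673 + (1−p*)·63.0593]/1.1 = 132.9157. B = V − Δ·S = -69.8843.
(1,0): S=82.8000. Δ = (V_up−V_dn)/(S_up−S_dn) = (40.7152−4.4777)/(107.6400−57.1320) = 0.7175. V = [p*·40.7152 + (1−p*)·4.4777]/1.1 = 26.2128. B = V − Δ·S = -33.1930.
(1,1): S=156.0000. Δ = (V_up−V_dn)/(S_up−S_dn) = (132.9157−40.7152)/(202.8000−107.6400) = 0.9689. V = [p*·132.9157 + (1−p*)·40.7152]/1.1 = 93.3509. B = V − Δ·S = -57.7974.
(0,0): S=120.0000. Δ = (V_up−V_dn)/(S_up−S_dn) = (93.3509−26.2128)/(156.0000−82.8000) = 0.9172. V = [p*·93.3509 + (1−p*)·26.2128]/1.1 = 64.8531. B = V − Δ·S = -45.2094.
Self-financing check: at every node Δ·S+B equals the discounted successor values.

(0,0): Delta=0.9172 Bond=-45.2094
(1,0): Delta=0.7175 Bond=-33.1930
(1,1): Delta=0.9689 Bond=-57.7974
(2,0): Delta=0.2103 Bond=-7.5356
(2,1): Delta=0.8488 Bond=-50.6473
(2,2): Delta=1.0000 Bond=-69.8843
(3,0): Delta=0.0000 Bond=0.0000
(3,1): Delta=0.2647 Bond=-12.3327
(3,2): Delta=1.0000 Bond=-76.8727
(3,3): Delta=1.0000 Bond=-76.8727
V0=64.8531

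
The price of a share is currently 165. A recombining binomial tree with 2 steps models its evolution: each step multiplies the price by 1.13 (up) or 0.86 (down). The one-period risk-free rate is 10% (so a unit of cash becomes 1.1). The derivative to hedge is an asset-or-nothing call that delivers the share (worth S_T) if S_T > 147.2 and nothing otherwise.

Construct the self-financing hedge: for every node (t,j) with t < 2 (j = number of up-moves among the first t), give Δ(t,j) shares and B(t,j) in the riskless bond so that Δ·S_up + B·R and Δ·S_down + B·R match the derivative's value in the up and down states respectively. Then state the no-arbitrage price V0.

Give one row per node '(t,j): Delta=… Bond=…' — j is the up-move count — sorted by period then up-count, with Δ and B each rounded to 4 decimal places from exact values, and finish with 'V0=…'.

(0,0): Delta=1.2767 Bond=-46.8994
(1,0): Delta=4.1852 Bond=-464.3044
(1,1): Delta=1.0000 Bond=0.0000
V0=163.7549

Under the risk-neutral measure, an up-move has probability p* = (R−d)/(u−d) = 0.8889 and values discount at R = 1.1.
Terminal values V(2,·): V(2,0)=0.0000, V(2,1)=160.3470, V(2,2)=210.6885
  t=1,j=0: stock 141.9000 → up 160.3470 (V=160.3470), down 122.0340 (V=0.0000). Price 129.5733; hedge Δ=4.1852, bond B=-464.3044.
  t=1,j=1: stock 186.4500 → up 210.6885 (V=210.6885), down 160.3470 (V=160.3470). Price 186.4500; hedge Δ=1.0000, bond B=0.0000.
  t=0,j=0: stock 165.0000 → up 186.4500 (V=186.4500), down 141.9000 (V=129.5733). Price 163.7549; hedge Δ=1.2767, bond B=-46.8994.
Check: Δ(0,0)·S0 + B(0,0) = 163.7549 = V0.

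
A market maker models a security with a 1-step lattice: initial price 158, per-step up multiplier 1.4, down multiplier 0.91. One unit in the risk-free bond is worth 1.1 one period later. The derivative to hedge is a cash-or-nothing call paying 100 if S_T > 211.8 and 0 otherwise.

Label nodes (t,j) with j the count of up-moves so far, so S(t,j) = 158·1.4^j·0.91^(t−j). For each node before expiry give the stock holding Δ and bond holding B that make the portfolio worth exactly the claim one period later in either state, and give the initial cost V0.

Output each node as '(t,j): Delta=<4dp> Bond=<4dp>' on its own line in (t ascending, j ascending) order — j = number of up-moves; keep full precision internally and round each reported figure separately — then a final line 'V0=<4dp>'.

(0,0): Delta=1.2917 Bond=-168.8312
V0=35.2505

Risk-neutral probability p* = (R−d)/(u−d) = (1.1−0.91)/(1.4−0.91) = 0.3878.
At expiry t=1: V(1,0)=0.0000, V(1,1)=100.0000
  t=0,j=0: stock 158.0000 → up 221.2000 (V=100.0000), down 143.7800 (V=0.0000). Price 35.2505; hedge Δ=1.2917, bond B=-168.8312.
Root portfolio cost Δ·158+B reproduces V0=35.2505.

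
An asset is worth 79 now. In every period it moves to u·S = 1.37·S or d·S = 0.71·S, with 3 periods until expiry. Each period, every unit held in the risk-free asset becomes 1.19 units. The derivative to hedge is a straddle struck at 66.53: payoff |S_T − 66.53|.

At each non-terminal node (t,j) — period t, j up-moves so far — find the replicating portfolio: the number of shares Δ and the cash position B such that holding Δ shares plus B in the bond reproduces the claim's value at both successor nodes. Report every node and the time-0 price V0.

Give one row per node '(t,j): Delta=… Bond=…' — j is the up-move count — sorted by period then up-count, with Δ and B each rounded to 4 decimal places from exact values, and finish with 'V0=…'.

Under the risk-neutral measure, an up-move has probability p* = (R−d)/(u−d) = 0.7273 and values discount at R = 1.19.
Terminal values V(3,·): V(3,0)=38.2550, V(3,1)=11.9713, V(3,2)=38.7453, V(3,3)=136.6069
(2,0): S=39.8239. Δ = (V_up−V_dn)/(S_up−S_dn) = (11.9713−38.2550)/(54.5587−28.2750) = -1.0000. V = [p*·11.9713 + (1−p*)·38.2550]/1.19 = 16.0837. B = V − Δ·S = 55.9076.
(2,1): S=76.8433. Δ = (V_up−V_dn)/(S_up−S_dn) = (38.7453−11.9713)/(105.2753−54.5587) = 0.5279. V = [p*·38.7453 + (1−p*)·11.9713]/1.19 = 26.4229. B = V − Δ·S = -14.1438.
(2,2): S=148.2751. Δ = (V_up−V_dn)/(S_up−S_dn) = (136.6069−38.7453)/(203.1369−105.2753) = 1.0000. V = [p*·136.6069 + (1−p*)·38.7453]/1.19 = 92.3675. B = V − Δ·S = -55.9076.
(1,0): S=56.0900. Δ = (V_up−V_dn)/(S_up−S_dn) = (26.4229−16.0837)/(76.8433−39.8239) = 0.2793. V = [p*·26.4229 + (1−p*)·16.0837]/1.19 = 19.8346. B = V − Δ·S = 4.1690.
(1,1): S=108.2300. Δ = (V_up−V_dn)/(S_up−S_dn) = (92.3675−26.4229)/(148.2751−76.8433) = 0.9232. V = [p*·92.3675 + (1−p*)·26.4229]/1.19 = 62.5064. B = V − Δ·S = -37.4096.
(0,0): S=79.0000. Δ = (V_up−V_dn)/(S_up−S_dn) = (62.5064−19.8346)/(108.2300−56.0900) = 0.8184. V = [p*·62.5064 + (1−p*)·19.8346]/1.19 = 42.7468. B = V − Δ·S = -21.9076.
Check: Δ(0,0)·S0 + B(0,0) = 42.7468 = V0.

(0,0): Delta=0.8184 Bond=-21.9076
(1,0): Delta=0.2793 Bond=4.1690
(1,1): Delta=0.9232 Bond=-37.4096
(2,0): Delta=-1.0000 Bond=55.9076
(2,1): Delta=0.5279 Bond=-14.1438
(2,2): Delta=1.0000 Bond=-55.9076
V0=42.7468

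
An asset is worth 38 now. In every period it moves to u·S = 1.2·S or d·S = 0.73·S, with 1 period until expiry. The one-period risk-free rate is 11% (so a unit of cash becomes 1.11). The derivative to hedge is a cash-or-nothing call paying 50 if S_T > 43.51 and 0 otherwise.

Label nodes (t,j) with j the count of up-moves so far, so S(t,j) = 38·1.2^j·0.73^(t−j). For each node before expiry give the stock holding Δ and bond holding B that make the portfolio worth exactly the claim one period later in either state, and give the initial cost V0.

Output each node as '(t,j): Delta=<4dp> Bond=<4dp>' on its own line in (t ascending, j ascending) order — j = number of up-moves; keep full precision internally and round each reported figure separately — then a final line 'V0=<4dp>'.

No-arbitrage ⇒ martingale measure with p* = (R−d)/(u−d) = 0.8085.
Terminal payoffs: V(1,0)=0.0000, V(1,1)=50.0000
(0,0): S=38.0000. Δ = (V_up−V_dn)/(S_up−S_dn) = (50.0000−0.0000)/(45.6000−27.7400) = 2.7996. V = [p*·50.0000 + (1−p*)·0.0000]/1.11 = 36.4194. B = V − Δ·S = -69.9636.
Each (Δ,B) replicates both successor values, so the strategy is self-financing and V0 is arbitrage-free.

(0,0): Delta=2.7996 Bond=-69.9636
V0=36.4194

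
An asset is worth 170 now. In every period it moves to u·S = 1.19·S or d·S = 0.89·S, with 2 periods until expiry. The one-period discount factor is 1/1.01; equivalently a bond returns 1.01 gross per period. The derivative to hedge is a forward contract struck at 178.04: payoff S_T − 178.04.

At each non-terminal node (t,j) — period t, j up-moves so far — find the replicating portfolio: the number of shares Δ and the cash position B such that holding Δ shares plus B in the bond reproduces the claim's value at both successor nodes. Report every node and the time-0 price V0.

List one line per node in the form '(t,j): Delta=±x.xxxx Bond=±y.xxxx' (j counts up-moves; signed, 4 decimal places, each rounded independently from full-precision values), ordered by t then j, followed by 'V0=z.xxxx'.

No-arbitrage ⇒ martingale measure with p* = (R−d)/(u−d) = 0.4000.
Terminal payoffs: V(2,0)=-43.3830, V(2,1)=2.0070, V(2,2)=62.6970
(1,0): S=151.3000. Δ = (V_up−V_dn)/(S_up−S_dn) = (2.0070−-43.3830)/(180.0470−134.6570) = 1.0000. V = [p*·2.0070 + (1−p*)·-43.3830]/1.01 = -24.9772. B = V − Δ·S = -176.2772.
(1,1): S=202.3000. Δ = (V_up−V_dn)/(S_up−S_dn) = (62.6970−2.0070)/(240.7370−180.0470) = 1.0000. V = [p*·62.6970 + (1−p*)·2.0070]/1.01 = 26.0228. B = V − Δ·S = -176.2772.
(0,0): S=170.0000. Δ = (V_up−V_dn)/(S_up−S_dn) = (26.0228−-24.9772)/(202.3000−151.3000) = 1.0000. V = [p*·26.0228 + (1−p*)·-24.9772]/1.01 = -4.5319. B = V − Δ·S = -174.5319.
Each (Δ,B) replicates both successor values, so the strategy is self-financing and V0 is arbitrage-free.

(0,0): Delta=1.0000 Bond=-174.5319
(1,0): Delta=1.0000 Bond=-176.2772
(1,1): Delta=1.0000 Bond=-176.2772
V0=-4.5319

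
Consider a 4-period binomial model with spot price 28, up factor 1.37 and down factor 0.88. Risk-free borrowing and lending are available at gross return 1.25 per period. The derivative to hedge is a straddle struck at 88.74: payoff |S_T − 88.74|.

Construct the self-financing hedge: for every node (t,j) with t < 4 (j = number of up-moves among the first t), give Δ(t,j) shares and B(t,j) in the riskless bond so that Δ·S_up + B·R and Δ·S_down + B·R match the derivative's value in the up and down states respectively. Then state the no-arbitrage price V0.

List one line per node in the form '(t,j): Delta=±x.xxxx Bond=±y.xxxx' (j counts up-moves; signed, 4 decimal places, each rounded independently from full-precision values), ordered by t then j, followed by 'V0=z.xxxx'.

Since d<R<u, set p* = (R−d)/(u−d) = 0.7551; price each node as the discounted p*-expectation of its children.
Terminal values V(4,·): V(4,0)=71.9485, V(4,1)=62.5987, V(4,2)=48.0428, V(4,3)=25.3819, V(4,4)=9.8971
(3,0): S=19.0812. Δ = (V_up−V_dn)/(S_up−S_dn) = (62.5987−71.9485)/(26.1413−16.7915) = -1.0000. V = [p*·62.5987 + (1−p*)·71.9485]/1.25 = 51.9108. B = V − Δ·S = 70.9920.
(3,1): S=29.7060. Δ = (V_up−V_dn)/(S_up−S_dn) = (48.0428−62.5987)/(40.6972−26.1413) = -1.0000. V = [p*·48.0428 + (1−p*)·62.5987]/1.25 = 41.2860. B = V − Δ·S = 70.9920.
(3,2): S=46.2468. Δ = (V_up−V_dn)/(S_up−S_dn) = (25.3819−48.0428)/(63.3581−40.6972) = -1.0000. V = [p*·25.3819 + (1−p*)·48.0428]/1.25 = 24.7452. B = V − Δ·S = 70.9920.
(3,3): S=71.9979. Δ = (V_up−V_dn)/(S_up−S_dn) = (9.8971−25.3819)/(98.6371−63.3581) = -0.4389. V = [p*·9.8971 + (1−p*)·25.3819]/1.25 = 10.9514. B = V − Δ·S = 42.5530.
(2,0): S=21.6832. Δ = (V_up−V_dn)/(S_up−S_dn) = (41.2860−51.9108)/(29.7060−19.0812) = -1.0000. V = [p*·41.2860 + (1−p*)·51.9108]/1.25 = 35.1104. B = V − Δ·S = 56.7936.
(2,1): S=33.7568. Δ = (V_up−V_dn)/(S_up−S_dn) = (24.7452−41.2860)/(46.2468−29.7060) = -1.0000. V = [p*·24.7452 + (1−p*)·41.2860]/1.25 = 23.0368. B = V − Δ·S = 56.7936.
(2,2): S=52.5532. Δ = (V_up−V_dn)/(S_up−S_dn) = (10.9514−24.7452)/(71.9979−46.2468) = -0.5357. V = [p*·10.9514 + (1−p*)·24.7452]/1.25 = 11.4636. B = V − Δ·S = 39.6141.
(1,0): S=24.6400. Δ = (V_up−V_dn)/(S_up−S_dn) = (23.0368−35.1104)/(33.7568−21.6832) = -1.0000. V = [p*·23.0368 + (1−p*)·35.1104]/1.25 = 20.7949. B = V − Δ·S = 45.4349.
(1,1): S=38.3600. Δ = (V_up−V_dn)/(S_up−S_dn) = (11.4636−23.0368)/(52.5532−33.7568) = -0.6157. V = [p*·11.4636 + (1−p*)·23.0368]/1.25 = 11.4383. B = V − Δ·S = 35.0571.
(0,0): S=28.0000. Δ = (V_up−V_dn)/(S_up−S_dn) = (11.4383−20.7949)/(38.3600−24.6400) = -0.6820. V = [p*·11.4383 + (1−p*)·20.7949]/1.25 = 10.9838. B = V − Δ·S = 30.0789.
Check: Δ(0,0)·S0 + B(0,0) = 10.9838 = V0.

(0,0): Delta=-0.6820 Bond=30.0789
(1,0): Delta=-1.0000 Bond=45.4349
(1,1): Delta=-0.6157 Bond=35.0571
(2,0): Delta=-1.0000 Bond=56.7936
(2,1): Delta=-1.0000 Bond=56.7936
(2,2): Delta=-0.5357 Bond=39.6141
(3,0): Delta=-1.0000 Bond=70.9920
(3,1): Delta=-1.0000 Bond=70.9920
(3,2): Delta=-1.0000 Bond=70.9920
(3,3): Delta=-0.4389 Bond=42.5530
V0=10.9838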